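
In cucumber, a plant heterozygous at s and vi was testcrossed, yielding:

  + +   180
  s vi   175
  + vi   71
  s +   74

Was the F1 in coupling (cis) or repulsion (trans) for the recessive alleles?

cis

The two most frequent classes are + + (180) and s vi (175); these are the parental (non-recombinant) types.
So the F1 carried + + on one chromosome and s vi on the other — the recessive alleles are on the same chromosome (cis / coupling).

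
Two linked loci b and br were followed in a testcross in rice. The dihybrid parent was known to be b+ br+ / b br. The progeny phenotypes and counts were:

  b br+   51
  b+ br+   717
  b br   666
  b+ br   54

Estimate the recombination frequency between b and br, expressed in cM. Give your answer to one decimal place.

7.1 cM

The recombinant classes are b+ br and b br+: 54 + 51 = 105.
Recombination frequency = 105/1488 = 0.0706 ≈ 7.1%, i.e. 7.1 cM.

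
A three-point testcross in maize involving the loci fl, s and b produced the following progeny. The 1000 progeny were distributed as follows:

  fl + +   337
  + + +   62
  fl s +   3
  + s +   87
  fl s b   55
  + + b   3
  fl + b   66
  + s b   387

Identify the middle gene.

s

The two most frequent reciprocal classes, + s b and fl + +, are the parental types, so the F1 was + s b / fl + +.
The two rarest classes, + + b and fl s +, are the double crossovers. Comparing them with the parentals, only the s allele has switched, so s is the middle locus and the order is b – s – fl.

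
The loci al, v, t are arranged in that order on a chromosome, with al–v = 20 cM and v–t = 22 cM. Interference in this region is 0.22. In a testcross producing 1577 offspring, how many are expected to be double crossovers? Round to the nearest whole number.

54

Map distances give recombination frequencies of 0.200 and 0.220 for the two intervals.
With interference 0.22 (so coincidence = 0.78), expected double-crossover frequency = 0.200 × 0.220 × 0.78 = 0.03432.
Expected number = 0.03432 × 1577 = 54.12 ≈ 54.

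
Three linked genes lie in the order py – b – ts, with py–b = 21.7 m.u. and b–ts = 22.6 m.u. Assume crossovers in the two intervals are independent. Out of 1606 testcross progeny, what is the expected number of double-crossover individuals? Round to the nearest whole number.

79

Map distances give recombination frequencies of 0.217 and 0.226 for the two intervals.
With no interference, expected double-crossover frequency = 0.217 × 0.226 = 0.04904.
Expected number = 0.04904 × 1606 = 78.76 ≈ 79.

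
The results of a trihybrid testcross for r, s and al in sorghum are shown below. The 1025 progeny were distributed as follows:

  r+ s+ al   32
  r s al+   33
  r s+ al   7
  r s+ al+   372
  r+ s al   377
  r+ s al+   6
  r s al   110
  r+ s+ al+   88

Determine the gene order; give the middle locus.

The two most frequent reciprocal classes, r s+ al+ and r+ s al, are the parental types, so the F1 was r s+ al+ / r+ s al.
The two rarest classes, r s+ al and r+ s al+, are the double crossovers. Comparing them with the parentals, only the al allele has switched, so al is the middle locus and the order is r – al – s.

al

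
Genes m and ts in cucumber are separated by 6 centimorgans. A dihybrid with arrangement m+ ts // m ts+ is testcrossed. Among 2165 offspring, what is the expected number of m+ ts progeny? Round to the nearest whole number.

1018

A map distance of 6 centimorgans corresponds to a recombination frequency of 0.060.
The F1 is m+ ts / m ts+, so m+ ts is a parental gamete class with expected frequency (1 − r)/2 = 0.940/2 = 0.4700.
Expected number = 0.4700 × 2165 = 1017.55 ≈ 1018.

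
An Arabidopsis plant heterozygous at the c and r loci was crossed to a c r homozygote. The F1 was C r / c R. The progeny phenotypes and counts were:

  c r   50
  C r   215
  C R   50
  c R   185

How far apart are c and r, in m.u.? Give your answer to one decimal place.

20.0 m.u.

The recombinant classes are C R and c r: 50 + 50 = 100.
Recombination frequency = 100/500 = 0.2000 ≈ 20.0%, i.e. 20.0 m.u.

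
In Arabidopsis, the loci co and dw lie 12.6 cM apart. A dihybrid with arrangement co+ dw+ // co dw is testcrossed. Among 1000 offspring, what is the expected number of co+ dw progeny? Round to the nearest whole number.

63

A map distance of 12.6 cM corresponds to a recombination frequency of 0.126.
The F1 is co+ dw+ / co dw, so co+ dw is a recombinant gamete class with expected frequency r/2 = 0.126/2 = 0.0630.
Expected number = 0.0630 × 1000 = 63.00 ≈ 63.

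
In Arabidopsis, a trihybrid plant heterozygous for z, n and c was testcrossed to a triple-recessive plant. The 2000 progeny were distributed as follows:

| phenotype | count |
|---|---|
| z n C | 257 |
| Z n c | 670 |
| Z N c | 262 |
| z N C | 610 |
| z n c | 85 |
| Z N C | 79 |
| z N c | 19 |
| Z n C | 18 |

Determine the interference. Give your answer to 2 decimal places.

0.34

The two most frequent reciprocal classes, z N C and Z n c, are the parental types, so the F1 was z N C / Z n c.
The two rarest classes, z N c and Z n C, are the double crossovers. Comparing them with the parentals, only the c allele has switched, so c is the middle locus and the order is z – c – n.
z–c: (164 + 37)/2000 = 0.1005; c–n: (519 + 37)/2000 = 0.2780.
Expected DCO frequency = 0.1005 × 0.2780 ≈ 0.02794; observed = 37/2000 ≈ 0.01850.
Coefficient of coincidence = 0.01850/0.02794 ≈ 0.66; interference = 1 − 0.66 = 0.34.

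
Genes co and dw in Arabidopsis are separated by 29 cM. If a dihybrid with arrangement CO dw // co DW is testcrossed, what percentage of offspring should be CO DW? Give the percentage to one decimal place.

A map distance of 29 cM corresponds to a recombination frequency of 0.290.
The F1 is CO dw / co DW, so CO DW is a recombinant gamete class with expected frequency r/2 = 0.290/2 = 0.1450.
That is 0.1450 = 14.5% of the progeny.

14.5%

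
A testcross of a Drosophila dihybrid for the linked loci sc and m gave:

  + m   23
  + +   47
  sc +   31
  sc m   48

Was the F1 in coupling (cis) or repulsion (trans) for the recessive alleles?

cis

The two most frequent classes are + + (47) and sc m (48); these are the parental (non-recombinant) types.
So the F1 carried + + on one chromosome and sc m on the other — the recessive alleles are on the same chromosome (cis / coupling).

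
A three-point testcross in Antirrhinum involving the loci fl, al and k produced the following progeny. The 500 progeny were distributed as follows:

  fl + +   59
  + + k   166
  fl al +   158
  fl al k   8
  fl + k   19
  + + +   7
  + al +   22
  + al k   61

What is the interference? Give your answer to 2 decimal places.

0.01

The two most frequent reciprocal classes, fl al + and + + k, are the parental types, so the F1 was fl al + / + + k.
The two rarest classes, fl al k and + + +, are the double crossovers. Comparing them with the parentals, only the k allele has switched, so k is the middle locus and the order is al – k – fl.
al–k: (120 + 15)/500 = 0.2700; k–fl: (41 + 15)/500 = 0.1120.
Expected DCO frequency = 0.2700 × 0.1120 ≈ 0.03024; observed = 15/500 ≈ 0.03000.
Coefficient of coincidence = 0.03000/0.03024 ≈ 0.99; interference = 1 − 0.99 = 0.01.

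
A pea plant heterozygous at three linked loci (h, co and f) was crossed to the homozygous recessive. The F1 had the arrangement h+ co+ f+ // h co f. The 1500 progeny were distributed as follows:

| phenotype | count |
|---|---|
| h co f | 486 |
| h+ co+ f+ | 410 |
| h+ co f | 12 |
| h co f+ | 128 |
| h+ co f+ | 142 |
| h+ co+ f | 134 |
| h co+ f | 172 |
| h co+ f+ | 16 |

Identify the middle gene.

The two rarest classes, h co+ f+ and h+ co f, are the double crossovers. Comparing them with the parentals, only the h allele has switched, so h is the middle locus and the order is co – h – f.

h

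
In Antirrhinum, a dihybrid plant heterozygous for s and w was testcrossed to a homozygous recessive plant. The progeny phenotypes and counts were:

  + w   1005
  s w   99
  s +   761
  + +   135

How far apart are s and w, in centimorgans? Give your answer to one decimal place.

11.7 centimorgans

The two most frequent classes, + w (1005) and s + (761), are the parental types, so the F1 was + w / s +.
The recombinant classes are + + and s w: 135 + 99 = 234.
Recombination frequency = 234/2000 = 0.1170 ≈ 11.7%, i.e. 11.7 centimorgans.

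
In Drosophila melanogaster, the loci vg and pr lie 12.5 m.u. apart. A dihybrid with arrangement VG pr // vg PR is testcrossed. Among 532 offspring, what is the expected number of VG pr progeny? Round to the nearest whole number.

233

A map distance of 12.5 m.u. corresponds to a recombination frequency of 0.125.
The F1 is VG pr / vg PR, so VG pr is a parental gamete class with expected frequency (1 − r)/2 = 0.875/2 = 0.4375.
Expected number = 0.4375 × 532 = 232.75 ≈ 233.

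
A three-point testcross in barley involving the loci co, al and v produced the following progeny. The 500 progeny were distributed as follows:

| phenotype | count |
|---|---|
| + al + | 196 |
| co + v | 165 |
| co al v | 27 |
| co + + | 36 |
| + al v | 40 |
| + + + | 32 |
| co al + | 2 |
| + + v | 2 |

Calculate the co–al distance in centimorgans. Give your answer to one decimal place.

The two most frequent reciprocal classes, + al + and co + v, are the parental types, so the F1 was + al + / co + v.
The two rarest classes, co al + and + + v, are the double crossovers. Comparing them with the parentals, only the co allele has switched, so co is the middle locus and the order is al – co – v.
Crossovers in the al–co interval produce the single-crossover classes + + + and co al v (32 + 27 = 59) plus the double crossovers (4).
RF(al–co) = (59 + 4) / 500 = 63/500 = 0.1260 → 12.6 centimorgans.

12.6 centimorgans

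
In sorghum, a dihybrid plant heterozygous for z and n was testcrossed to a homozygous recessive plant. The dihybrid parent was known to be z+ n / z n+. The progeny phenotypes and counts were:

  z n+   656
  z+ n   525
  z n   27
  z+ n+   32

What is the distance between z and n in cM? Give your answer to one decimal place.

The recombinant classes are z+ n+ and z n: 32 + 27 = 59.
Recombination frequency = 59/1240 = 0.0476 ≈ 4.8%, i.e. 4.8 cM.

4.8 cM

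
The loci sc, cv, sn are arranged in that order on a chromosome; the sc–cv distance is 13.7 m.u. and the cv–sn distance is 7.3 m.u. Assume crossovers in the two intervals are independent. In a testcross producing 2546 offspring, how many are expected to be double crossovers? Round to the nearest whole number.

Map distances give recombination frequencies of 0.137 and 0.073 for the two intervals.
With no interference, expected double-crossover frequency = 0.137 × 0.073 = 0.01000.
Expected number = 0.01000 × 2546 = 25.46 ≈ 25.

25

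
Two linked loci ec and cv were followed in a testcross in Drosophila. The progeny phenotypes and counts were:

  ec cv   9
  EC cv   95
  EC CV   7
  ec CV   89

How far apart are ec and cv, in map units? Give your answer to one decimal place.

8.0 map units

The two most frequent classes, EC cv (95) and ec CV (89), are the parental types, so the F1 was EC cv / ec CV.
The recombinant classes are EC CV and ec cv: 7 + 9 = 16.
Recombination frequency = 16/200 = 0.0800 ≈ 8.0%, i.e. 8.0 map units.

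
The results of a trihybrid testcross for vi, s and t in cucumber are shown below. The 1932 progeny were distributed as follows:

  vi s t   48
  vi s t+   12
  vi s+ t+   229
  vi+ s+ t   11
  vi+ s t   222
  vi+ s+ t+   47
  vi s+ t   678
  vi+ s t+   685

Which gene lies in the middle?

The two most frequent reciprocal classes, vi s+ t and vi+ s t+, are the parental types, so the F1 was vi s+ t / vi+ s t+.
The two rarest classes, vi+ s+ t and vi s t+, are the double crossovers. Comparing them with the parentals, only the vi allele has switched, so vi is the middle locus and the order is t – vi – s.

vi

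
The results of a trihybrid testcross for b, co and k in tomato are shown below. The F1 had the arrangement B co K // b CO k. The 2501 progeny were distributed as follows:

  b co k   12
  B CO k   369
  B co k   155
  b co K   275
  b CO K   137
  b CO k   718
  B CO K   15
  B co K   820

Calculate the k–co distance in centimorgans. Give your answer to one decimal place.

The two rarest classes, B CO K and b co k, are the double crossovers. Comparing them with the parentals, only the co allele has switched, so co is the middle locus and the order is b – co – k.
Crossovers in the co–k interval produce the single-crossover classes B co k and b CO K (155 + 137 = 292) plus the double crossovers (27).
RF(co–k) = (292 + 27) / 2501 = 319/2501 = 0.1275 → 12.8 centimorgans.

12.8 centimorgans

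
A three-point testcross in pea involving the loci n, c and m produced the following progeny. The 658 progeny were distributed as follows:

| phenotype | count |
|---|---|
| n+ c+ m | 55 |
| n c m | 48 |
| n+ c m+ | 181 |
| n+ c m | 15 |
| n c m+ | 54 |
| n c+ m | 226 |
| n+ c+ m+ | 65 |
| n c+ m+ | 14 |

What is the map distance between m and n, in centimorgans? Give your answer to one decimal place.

21.0 centimorgans

The two most frequent reciprocal classes, n c+ m and n+ c m+, are the parental types, so the F1 was n c+ m / n+ c m+.
The two rarest classes, n c+ m+ and n+ c m, are the double crossovers. Comparing them with the parentals, only the m allele has switched, so m is the middle locus and the order is n – m – c.
Crossovers in the n–m interval produce the single-crossover classes n+ c+ m and n c m+ (55 + 54 = 109) plus the double crossovers (29).
RF(n–m) = (109 + 29) / 658 = 138/658 = 0.2097 → 21.0 centimorgans.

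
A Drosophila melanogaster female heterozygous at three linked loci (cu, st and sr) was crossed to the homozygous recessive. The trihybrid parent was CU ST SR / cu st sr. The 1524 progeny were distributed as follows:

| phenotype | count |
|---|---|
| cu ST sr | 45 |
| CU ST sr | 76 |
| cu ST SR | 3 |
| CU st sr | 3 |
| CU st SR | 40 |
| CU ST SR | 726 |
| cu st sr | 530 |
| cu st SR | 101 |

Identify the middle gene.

cu

The two rarest classes, cu ST SR and CU st sr, are the double crossovers. Comparing them with the parentals, only the cu allele has switched, so cu is the middle locus and the order is st – cu – sr.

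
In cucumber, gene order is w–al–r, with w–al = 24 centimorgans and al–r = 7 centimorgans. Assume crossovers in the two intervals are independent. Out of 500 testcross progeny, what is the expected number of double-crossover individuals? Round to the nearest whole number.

8

Map distances give recombination frequencies of 0.240 and 0.070 for the two intervals.
With no interference, expected double-crossover frequency = 0.240 × 0.070 = 0.01680.
Expected number = 0.01680 × 500 = 8.40 ≈ 8.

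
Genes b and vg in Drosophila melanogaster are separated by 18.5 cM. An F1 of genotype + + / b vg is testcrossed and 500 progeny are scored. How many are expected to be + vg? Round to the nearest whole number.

A map distance of 18.5 cM corresponds to a recombination frequency of 0.185.
The F1 is + + / b vg, so + vg is a recombinant gamete class with expected frequency r/2 = 0.185/2 = 0.0925.
Expected number = 0.0925 × 500 = 46.25 ≈ 46.

46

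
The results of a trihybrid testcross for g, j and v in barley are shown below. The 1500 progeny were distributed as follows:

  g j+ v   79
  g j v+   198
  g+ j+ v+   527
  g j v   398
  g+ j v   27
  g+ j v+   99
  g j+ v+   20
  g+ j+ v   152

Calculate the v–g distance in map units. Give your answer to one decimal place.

The two most frequent reciprocal classes, g+ j+ v+ and g j v, are the parental types, so the F1 was g+ j+ v+ / g j v.
The two rarest classes, g j+ v+ and g+ j v, are the double crossovers. Comparing them with the parentals, only the g allele has switched, so g is the middle locus and the order is j – g – v.
Crossovers in the g–v interval produce the single-crossover classes g+ j+ v and g j v+ (152 + 198 = 350) plus the double crossovers (47).
RF(g–v) = (350 + 47) / 1500 = 397/1500 = 0.2647 → 26.5 map units.

26.5 map units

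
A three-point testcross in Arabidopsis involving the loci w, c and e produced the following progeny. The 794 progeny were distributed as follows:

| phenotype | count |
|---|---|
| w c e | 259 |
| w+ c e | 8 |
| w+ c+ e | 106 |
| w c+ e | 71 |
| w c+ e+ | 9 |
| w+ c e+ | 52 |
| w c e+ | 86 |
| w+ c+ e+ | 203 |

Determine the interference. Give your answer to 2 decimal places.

The two most frequent reciprocal classes, w+ c+ e+ and w c e, are the parental types, so the F1 was w+ c+ e+ / w c e.
The two rarest classes, w c+ e+ and w+ c e, are the double crossovers. Comparing them with the parentals, only the w allele has switched, so w is the middle locus and the order is c – w – e.
c–w: (123 + 17)/794 = 0.1763; w–e: (192 + 17)/794 = 0.2632.
Expected DCO frequency = 0.1763 × 0.2632 ≈ 0.04640; observed = 17/794 ≈ 0.02141.
Coefficient of coincidence = 0.02141/0.04640 ≈ 0.46; interference = 1 − 0.46 = 0.54.

0.54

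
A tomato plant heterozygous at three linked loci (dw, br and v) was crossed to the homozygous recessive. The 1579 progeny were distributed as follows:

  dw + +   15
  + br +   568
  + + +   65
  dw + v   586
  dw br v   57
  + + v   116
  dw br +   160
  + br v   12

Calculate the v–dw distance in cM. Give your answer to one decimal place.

19.2 cM

The two most frequent reciprocal classes, + br + and dw + v, are the parental types, so the F1 was + br + / dw + v.
The two rarest classes, + br v and dw + +, are the double crossovers. Comparing them with the parentals, only the v allele has switched, so v is the middle locus and the order is br – v – dw.
Crossovers in the v–dw interval produce the single-crossover classes dw br + and + + v (160 + 116 = 276) plus the double crossovers (27).
RF(v–dw) = (276 + 27) / 1579 = 303/1579 = 0.1919 → 19.2 cM.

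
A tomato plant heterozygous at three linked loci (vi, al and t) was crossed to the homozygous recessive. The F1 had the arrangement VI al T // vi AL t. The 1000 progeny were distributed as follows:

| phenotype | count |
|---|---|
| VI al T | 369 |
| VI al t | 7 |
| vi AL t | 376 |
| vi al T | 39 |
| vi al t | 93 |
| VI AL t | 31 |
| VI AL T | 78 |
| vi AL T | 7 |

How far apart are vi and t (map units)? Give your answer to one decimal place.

The two rarest classes, VI al t and vi AL T, are the double crossovers. Comparing them with the parentals, only the t allele has switched, so t is the middle locus and the order is al – t – vi.
Crossovers in the t–vi interval produce the single-crossover classes vi al T and VI AL t (39 + 31 = 70) plus the double crossovers (14).
RF(t–vi) = (70 + 14) / 1000 = 84/1000 = 0.0840 → 8.4 map units.

8.4 map units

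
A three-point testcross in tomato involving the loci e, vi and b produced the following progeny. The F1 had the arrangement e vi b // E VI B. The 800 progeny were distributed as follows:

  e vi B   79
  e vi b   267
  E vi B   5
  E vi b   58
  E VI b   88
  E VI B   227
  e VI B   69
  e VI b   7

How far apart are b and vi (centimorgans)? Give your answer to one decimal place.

The two rarest classes, e VI b and E vi B, are the double crossovers. Comparing them with the parentals, only the vi allele has switched, so vi is the middle locus and the order is b – vi – e.
Crossovers in the b–vi interval produce the single-crossover classes e vi B and E VI b (79 + 88 = 167) plus the double crossovers (12).
RF(b–vi) = (167 + 12) / 800 = 179/800 = 0.2238 → 22.4 centimorgans.

22.4 centimorgans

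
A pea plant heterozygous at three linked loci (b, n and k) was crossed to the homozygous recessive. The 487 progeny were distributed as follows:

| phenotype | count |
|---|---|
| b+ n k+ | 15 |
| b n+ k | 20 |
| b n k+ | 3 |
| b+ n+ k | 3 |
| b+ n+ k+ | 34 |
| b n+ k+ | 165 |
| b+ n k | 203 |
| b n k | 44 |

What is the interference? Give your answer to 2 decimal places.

0.15

The two most frequent reciprocal classes, b+ n k and b n+ k+, are the parental types, so the F1 was b+ n k / b n+ k+.
The two rarest classes, b+ n+ k and b n k+, are the double crossovers. Comparing them with the parentals, only the n allele has switched, so n is the middle locus and the order is b – n – k.
b–n: (78 + 6)/487 = 0.1725; n–k: (35 + 6)/487 = 0.0842.
Expected DCO frequency = 0.1725 × 0.0842 ≈ 0.01452; observed = 6/487 ≈ 0.01232.
Coefficient of coincidence = 0.01232/0.01452 ≈ 0.85; interference = 1 − 0.85 = 0.15.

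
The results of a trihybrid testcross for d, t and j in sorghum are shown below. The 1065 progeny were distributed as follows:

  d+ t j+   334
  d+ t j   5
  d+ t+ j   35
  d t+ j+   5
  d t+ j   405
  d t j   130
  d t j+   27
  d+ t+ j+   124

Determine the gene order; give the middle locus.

The two most frequent reciprocal classes, d+ t j+ and d t+ j, are the parental types, so the F1 was d+ t j+ / d t+ j.
The two rarest classes, d+ t j and d t+ j+, are the double crossovers. Comparing them with the parentals, only the j allele has switched, so j is the middle locus and the order is d – j – t.

j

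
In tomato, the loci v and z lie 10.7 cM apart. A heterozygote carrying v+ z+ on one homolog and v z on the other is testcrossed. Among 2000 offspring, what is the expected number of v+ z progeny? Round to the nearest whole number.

107

A map distance of 10.7 cM corresponds to a recombination frequency of 0.107.
The F1 is v+ z+ / v z, so v+ z is a recombinant gamete class with expected frequency r/2 = 0.107/2 = 0.0535.
Expected number = 0.0535 × 2000 = 107.00 ≈ 107.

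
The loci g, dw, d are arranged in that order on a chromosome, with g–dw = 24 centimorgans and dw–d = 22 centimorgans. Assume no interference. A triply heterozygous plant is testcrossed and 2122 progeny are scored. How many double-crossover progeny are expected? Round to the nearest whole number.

Map distances give recombination frequencies of 0.240 and 0.220 for the two intervals.
With no interference, expected double-crossover frequency = 0.240 × 0.220 = 0.05280.
Expected number = 0.05280 × 2122 = 112.04 ≈ 112.

112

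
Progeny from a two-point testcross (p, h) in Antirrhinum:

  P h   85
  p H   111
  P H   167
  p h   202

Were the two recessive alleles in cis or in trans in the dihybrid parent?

The two most frequent classes are P H (167) and p h (202); these are the parental (non-recombinant) types.
So the F1 carried P H on one chromosome and p h on the other — the recessive alleles are on the same chromosome (cis / coupling).

cis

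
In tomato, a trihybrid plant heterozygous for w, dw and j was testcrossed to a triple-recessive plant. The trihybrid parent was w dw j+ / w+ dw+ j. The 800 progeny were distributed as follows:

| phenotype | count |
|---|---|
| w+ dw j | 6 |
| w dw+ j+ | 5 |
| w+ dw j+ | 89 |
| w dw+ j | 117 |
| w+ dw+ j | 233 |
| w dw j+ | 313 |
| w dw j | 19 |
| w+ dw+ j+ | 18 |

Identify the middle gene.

dw

The two rarest classes, w dw+ j+ and w+ dw j, are the double crossovers. Comparing them with the parentals, only the dw allele has switched, so dw is the middle locus and the order is w – dw – j.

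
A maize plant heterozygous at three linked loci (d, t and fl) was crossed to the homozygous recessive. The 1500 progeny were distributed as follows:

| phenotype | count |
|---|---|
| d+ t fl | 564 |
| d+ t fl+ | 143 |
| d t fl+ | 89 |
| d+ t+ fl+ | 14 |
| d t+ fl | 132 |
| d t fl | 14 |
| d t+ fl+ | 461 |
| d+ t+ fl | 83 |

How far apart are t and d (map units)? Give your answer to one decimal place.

The two most frequent reciprocal classes, d+ t fl and d t+ fl+, are the parental types, so the F1 was d+ t fl / d t+ fl+.
The two rarest classes, d t fl and d+ t+ fl+, are the double crossovers. Comparing them with the parentals, only the d allele has switched, so d is the middle locus and the order is t – d – fl.
Crossovers in the t–d interval produce the single-crossover classes d+ t+ fl and d t fl+ (83 + 89 = 172) plus the double crossovers (28).
RF(t–d) = (172 + 28) / 1500 = 200/1500 = 0.1333 → 13.3 map units.

13.3 map units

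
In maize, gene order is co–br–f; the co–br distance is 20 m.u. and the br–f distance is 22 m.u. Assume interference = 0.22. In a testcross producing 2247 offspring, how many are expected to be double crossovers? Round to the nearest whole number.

77

Map distances give recombination frequencies of 0.200 and 0.220 for the two intervals.
With interference 0.22 (so coincidence = 0.78), expected double-crossover frequency = 0.200 × 0.220 × 0.78 = 0.03432.
Expected number = 0.03432 × 2247 = 77.12 ≈ 77.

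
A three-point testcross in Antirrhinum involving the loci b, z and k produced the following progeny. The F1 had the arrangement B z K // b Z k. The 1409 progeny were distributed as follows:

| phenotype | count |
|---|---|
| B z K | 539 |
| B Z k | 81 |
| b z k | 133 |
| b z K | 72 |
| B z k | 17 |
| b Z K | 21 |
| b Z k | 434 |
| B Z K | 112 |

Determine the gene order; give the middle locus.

k

The two rarest classes, B z k and b Z K, are the double crossovers. Comparing them with the parentals, only the k allele has switched, so k is the middle locus and the order is b – k – z.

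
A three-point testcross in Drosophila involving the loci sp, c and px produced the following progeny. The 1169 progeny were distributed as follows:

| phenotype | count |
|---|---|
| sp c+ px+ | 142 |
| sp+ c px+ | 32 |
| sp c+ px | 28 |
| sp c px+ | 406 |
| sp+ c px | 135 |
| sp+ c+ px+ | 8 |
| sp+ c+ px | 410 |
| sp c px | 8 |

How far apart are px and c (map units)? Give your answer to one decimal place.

The two most frequent reciprocal classes, sp c px+ and sp+ c+ px, are the parental types, so the F1 was sp c px+ / sp+ c+ px.
The two rarest classes, sp c px and sp+ c+ px+, are the double crossovers. Comparing them with the parentals, only the px allele has switched, so px is the middle locus and the order is sp – px – c.
Crossovers in the px–c interval produce the single-crossover classes sp c+ px+ and sp+ c px (142 + 135 = 277) plus the double crossovers (16).
RF(px–c) = (277 + 16) / 1169 = 293/1169 = 0.2506 → 25.1 map units.

25.1 map units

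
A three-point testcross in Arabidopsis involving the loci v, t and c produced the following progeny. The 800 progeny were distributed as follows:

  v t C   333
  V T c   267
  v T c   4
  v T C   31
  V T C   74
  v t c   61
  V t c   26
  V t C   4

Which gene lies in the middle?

The two most frequent reciprocal classes, V T c and v t C, are the parental types, so the F1 was V T c / v t C.
The two rarest classes, v T c and V t C, are the double crossovers. Comparing them with the parentals, only the v allele has switched, so v is the middle locus and the order is c – v – t.

v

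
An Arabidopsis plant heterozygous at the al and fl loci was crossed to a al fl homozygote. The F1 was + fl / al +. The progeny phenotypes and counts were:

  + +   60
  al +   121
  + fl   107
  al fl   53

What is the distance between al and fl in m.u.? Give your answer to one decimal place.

The recombinant classes are + + and al fl: 60 + 53 = 113.
Recombination frequency = 113/341 = 0.3314 ≈ 33.1%, i.e. 33.1 m.u.

33.1 m.u.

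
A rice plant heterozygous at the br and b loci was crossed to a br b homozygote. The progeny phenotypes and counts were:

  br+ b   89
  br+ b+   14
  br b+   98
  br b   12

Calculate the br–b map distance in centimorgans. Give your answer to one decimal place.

12.2 centimorgans

The two most frequent classes, br+ b (89) and br b+ (98), are the parental types, so the F1 was br+ b / br b+.
The recombinant classes are br+ b+ and br b: 14 + 12 = 26.
Recombination frequency = 26/213 = 0.1221 ≈ 12.2%, i.e. 12.2 centimorgans.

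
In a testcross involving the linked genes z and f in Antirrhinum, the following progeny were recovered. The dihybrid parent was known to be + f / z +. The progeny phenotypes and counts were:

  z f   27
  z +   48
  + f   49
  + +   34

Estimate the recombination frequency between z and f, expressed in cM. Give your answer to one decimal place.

38.6 cM

The recombinant classes are + + and z f: 34 + 27 = 61.
Recombination frequency = 61/158 = 0.3861 ≈ 38.6%, i.e. 38.6 cM.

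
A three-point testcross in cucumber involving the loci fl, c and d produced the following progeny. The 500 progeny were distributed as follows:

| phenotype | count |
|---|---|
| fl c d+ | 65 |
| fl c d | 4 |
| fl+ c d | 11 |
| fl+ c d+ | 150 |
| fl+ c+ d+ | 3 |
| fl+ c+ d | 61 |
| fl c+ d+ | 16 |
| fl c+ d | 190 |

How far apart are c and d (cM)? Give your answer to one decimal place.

The two most frequent reciprocal classes, fl+ c d+ and fl c+ d, are the parental types, so the F1 was fl+ c d+ / fl c+ d.
The two rarest classes, fl+ c+ d+ and fl c d, are the double crossovers. Comparing them with the parentals, only the c allele has switched, so c is the middle locus and the order is fl – c – d.
Crossovers in the c–d interval produce the single-crossover classes fl+ c d and fl c+ d+ (11 + 16 = 27) plus the double crossovers (7).
RF(c–d) = (27 + 7) / 500 = 34/500 = 0.0680 → 6.8 cM.

6.8 cM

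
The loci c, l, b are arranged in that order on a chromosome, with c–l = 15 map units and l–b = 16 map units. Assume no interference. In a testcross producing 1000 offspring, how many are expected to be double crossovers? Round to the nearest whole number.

Map distances give recombination frequencies of 0.150 and 0.160 for the two intervals.
With no interference, expected double-crossover frequency = 0.150 × 0.160 = 0.02400.
Expected number = 0.02400 × 1000 = 24.00 ≈ 24.

24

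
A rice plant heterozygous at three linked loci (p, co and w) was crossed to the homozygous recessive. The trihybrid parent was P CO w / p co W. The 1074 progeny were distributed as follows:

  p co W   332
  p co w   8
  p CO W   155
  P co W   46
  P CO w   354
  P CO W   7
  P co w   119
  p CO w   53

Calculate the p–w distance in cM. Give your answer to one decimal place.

The two rarest classes, P CO W and p co w, are the double crossovers. Comparing them with the parentals, only the w allele has switched, so w is the middle locus and the order is p – w – co.
Crossovers in the p–w interval produce the single-crossover classes p CO w and P co W (53 + 46 = 99) plus the double crossovers (15).
RF(p–w) = (99 + 15) / 1074 = 114/1074 = 0.1061 → 10.6 cM.

10.6 cM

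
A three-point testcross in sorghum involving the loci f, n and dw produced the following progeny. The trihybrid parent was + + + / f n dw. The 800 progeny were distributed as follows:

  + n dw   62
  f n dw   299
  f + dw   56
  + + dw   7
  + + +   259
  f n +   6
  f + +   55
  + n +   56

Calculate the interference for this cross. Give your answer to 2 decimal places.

0.36

The two rarest classes, + + dw and f n +, are the double crossovers. Comparing them with the parentals, only the dw allele has switched, so dw is the middle locus and the order is n – dw – f.
n–dw: (112 + 13)/800 = 0.1562; dw–f: (117 + 13)/800 = 0.1625.
Expected DCO frequency = 0.1562 × 0.1625 ≈ 0.02538; observed = 13/800 ≈ 0.01625.
Coefficient of coincidence = 0.01625/0.02538 ≈ 0.64; interference = 1 − 0.64 = 0.36.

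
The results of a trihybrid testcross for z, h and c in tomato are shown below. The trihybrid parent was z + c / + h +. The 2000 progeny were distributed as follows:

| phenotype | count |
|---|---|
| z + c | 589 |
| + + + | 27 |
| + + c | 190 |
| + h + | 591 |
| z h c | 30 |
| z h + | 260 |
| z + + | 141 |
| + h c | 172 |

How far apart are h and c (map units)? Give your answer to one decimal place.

18.5 map units

The two rarest classes, z h c and + + +, are the double crossovers. Comparing them with the parentals, only the h allele has switched, so h is the middle locus and the order is c – h – z.
Crossovers in the c–h interval produce the single-crossover classes z + + and + h c (141 + 172 = 313) plus the double crossovers (57).
RF(c–h) = (313 + 57) / 2000 = 370/2000 = 0.1850 → 18.5 map units.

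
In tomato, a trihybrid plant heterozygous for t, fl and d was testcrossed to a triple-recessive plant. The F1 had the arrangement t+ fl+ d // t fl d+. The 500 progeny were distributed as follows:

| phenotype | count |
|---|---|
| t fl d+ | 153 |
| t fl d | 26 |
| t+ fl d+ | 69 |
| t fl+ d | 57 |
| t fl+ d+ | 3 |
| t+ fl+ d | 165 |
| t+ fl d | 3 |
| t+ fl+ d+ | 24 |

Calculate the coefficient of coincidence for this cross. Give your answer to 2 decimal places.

The two rarest classes, t+ fl d and t fl+ d+, are the double crossovers. Comparing them with the parentals, only the fl allele has switched, so fl is the middle locus and the order is d – fl – t.
d–fl: (50 + 6)/500 = 0.1120; fl–t: (126 + 6)/500 = 0.2640.
Expected DCO frequency = 0.1120 × 0.2640 ≈ 0.02957; observed = 6/500 ≈ 0.01200.
Coefficient of coincidence = 0.01200/0.02957 ≈ 0.41.

0.41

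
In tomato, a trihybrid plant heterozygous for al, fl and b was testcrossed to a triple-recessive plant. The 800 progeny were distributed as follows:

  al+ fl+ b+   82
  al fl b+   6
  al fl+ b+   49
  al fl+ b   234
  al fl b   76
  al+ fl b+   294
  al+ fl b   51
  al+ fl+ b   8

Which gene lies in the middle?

The two most frequent reciprocal classes, al fl+ b and al+ fl b+, are the parental types, so the F1 was al fl+ b / al+ fl b+.
The two rarest classes, al+ fl+ b and al fl b+, are the double crossovers. Comparing them with the parentals, only the al allele has switched, so al is the middle locus and the order is fl – al – b.

al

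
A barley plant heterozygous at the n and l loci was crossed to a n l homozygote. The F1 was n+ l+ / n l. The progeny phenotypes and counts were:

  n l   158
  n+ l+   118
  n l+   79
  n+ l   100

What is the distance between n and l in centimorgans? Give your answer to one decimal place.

39.3 centimorgans

The recombinant classes are n+ l and n l+: 100 + 79 = 179.
Recombination frequency = 179/455 = 0.3934 ≈ 39.3%, i.e. 39.3 centimorgans.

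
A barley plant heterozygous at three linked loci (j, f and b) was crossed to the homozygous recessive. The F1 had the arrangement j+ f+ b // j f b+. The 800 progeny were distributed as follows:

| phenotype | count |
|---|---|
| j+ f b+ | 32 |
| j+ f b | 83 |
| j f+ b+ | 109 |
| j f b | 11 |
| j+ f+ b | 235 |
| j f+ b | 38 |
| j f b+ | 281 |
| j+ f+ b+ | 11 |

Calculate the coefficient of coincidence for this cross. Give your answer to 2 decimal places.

0.89

The two rarest classes, j+ f+ b+ and j f b, are the double crossovers. Comparing them with the parentals, only the b allele has switched, so b is the middle locus and the order is j – b – f.
j–b: (70 + 22)/800 = 0.1150; b–f: (192 + 22)/800 = 0.2675.
Expected DCO frequency = 0.1150 × 0.2675 ≈ 0.03076; observed = 22/800 ≈ 0.02750.
Coefficient of coincidence = 0.02750/0.03076 ≈ 0.89.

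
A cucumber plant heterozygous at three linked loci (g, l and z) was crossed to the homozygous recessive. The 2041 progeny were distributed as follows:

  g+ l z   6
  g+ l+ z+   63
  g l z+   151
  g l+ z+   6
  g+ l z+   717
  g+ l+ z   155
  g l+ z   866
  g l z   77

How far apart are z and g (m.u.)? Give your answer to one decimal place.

The two most frequent reciprocal classes, g l+ z and g+ l z+, are the parental types, so the F1 was g l+ z / g+ l z+.
The two rarest classes, g l+ z+ and g+ l z, are the double crossovers. Comparing them with the parentals, only the z allele has switched, so z is the middle locus and the order is l – z – g.
Crossovers in the z–g interval produce the single-crossover classes g+ l+ z and g l z+ (155 + 151 = 306) plus the double crossovers (12).
RF(z–g) = (306 + 12) / 2041 = 318/2041 = 0.1558 → 15.6 m.u.

15.6 m.u.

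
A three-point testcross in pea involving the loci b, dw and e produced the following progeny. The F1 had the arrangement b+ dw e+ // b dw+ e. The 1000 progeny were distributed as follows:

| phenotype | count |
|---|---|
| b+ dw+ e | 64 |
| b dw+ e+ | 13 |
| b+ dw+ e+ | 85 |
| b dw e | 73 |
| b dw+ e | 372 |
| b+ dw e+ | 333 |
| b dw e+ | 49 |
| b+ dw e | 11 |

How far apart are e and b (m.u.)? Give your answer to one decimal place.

13.7 m.u.

The two rarest classes, b+ dw e and b dw+ e+, are the double crossovers. Comparing them with the parentals, only the e allele has switched, so e is the middle locus and the order is dw – e – b.
Crossovers in the e–b interval produce the single-crossover classes b dw e+ and b+ dw+ e (49 + 64 = 113) plus the double crossovers (24).
RF(e–b) = (113 + 24) / 1000 = 137/1000 = 0.1370 → 13.7 m.u.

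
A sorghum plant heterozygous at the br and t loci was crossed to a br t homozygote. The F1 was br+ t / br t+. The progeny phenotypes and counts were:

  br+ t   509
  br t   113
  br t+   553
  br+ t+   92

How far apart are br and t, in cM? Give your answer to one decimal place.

16.2 cM

The recombinant classes are br+ t+ and br t: 92 + 113 = 205.
Recombination frequency = 205/1267 = 0.1618 ≈ 16.2%, i.e. 16.2 cM.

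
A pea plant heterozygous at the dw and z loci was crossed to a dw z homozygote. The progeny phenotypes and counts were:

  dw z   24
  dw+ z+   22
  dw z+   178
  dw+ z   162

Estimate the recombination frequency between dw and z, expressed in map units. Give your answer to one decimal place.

The two most frequent classes, dw+ z (162) and dw z+ (178), are the parental types, so the F1 was dw+ z / dw z+.
The recombinant classes are dw+ z+ and dw z: 22 + 24 = 46.
Recombination frequency = 46/386 = 0.1192 ≈ 11.9%, i.e. 11.9 map units.

11.9 map units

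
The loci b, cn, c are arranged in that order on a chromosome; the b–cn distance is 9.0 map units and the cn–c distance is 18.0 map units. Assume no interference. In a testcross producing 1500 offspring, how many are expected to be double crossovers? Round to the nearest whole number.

24

Map distances give recombination frequencies of 0.090 and 0.180 for the two intervals.
With no interference, expected double-crossover frequency = 0.090 × 0.180 = 0.01620.
Expected number = 0.01620 × 1500 = 24.30 ≈ 24.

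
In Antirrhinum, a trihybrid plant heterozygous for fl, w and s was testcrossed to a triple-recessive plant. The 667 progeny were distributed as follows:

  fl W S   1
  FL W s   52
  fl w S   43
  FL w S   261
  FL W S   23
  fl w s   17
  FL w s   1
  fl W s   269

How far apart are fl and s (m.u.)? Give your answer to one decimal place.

The two most frequent reciprocal classes, FL w S and fl W s, are the parental types, so the F1 was FL w S / fl W s.
The two rarest classes, FL w s and fl W S, are the double crossovers. Comparing them with the parentals, only the s allele has switched, so s is the middle locus and the order is fl – s – w.
Crossovers in the fl–s interval produce the single-crossover classes fl w S and FL W s (43 + 52 = 95) plus the double crossovers (2).
RF(fl–s) = (95 + 2) / 667 = 97/667 = 0.1454 → 14.5 m.u.

14.5 m.u.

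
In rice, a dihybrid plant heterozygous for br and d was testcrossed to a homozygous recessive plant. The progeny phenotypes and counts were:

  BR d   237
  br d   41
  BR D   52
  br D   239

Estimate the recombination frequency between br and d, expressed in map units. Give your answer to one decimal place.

16.3 map units

The two most frequent classes, BR d (237) and br D (239), are the parental types, so the F1 was BR d / br D.
The recombinant classes are BR D and br d: 52 + 41 = 93.
Recombination frequency = 93/569 = 0.1634 ≈ 16.3%, i.e. 16.3 map units.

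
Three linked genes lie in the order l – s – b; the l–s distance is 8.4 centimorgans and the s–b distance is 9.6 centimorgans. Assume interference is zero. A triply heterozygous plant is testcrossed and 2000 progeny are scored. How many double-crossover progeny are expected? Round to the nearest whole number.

16

Map distances give recombination frequencies of 0.084 and 0.096 for the two intervals.
With no interference, expected double-crossover frequency = 0.084 × 0.096 = 0.00806.
Expected number = 0.00806 × 2000 = 16.13 ≈ 16.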